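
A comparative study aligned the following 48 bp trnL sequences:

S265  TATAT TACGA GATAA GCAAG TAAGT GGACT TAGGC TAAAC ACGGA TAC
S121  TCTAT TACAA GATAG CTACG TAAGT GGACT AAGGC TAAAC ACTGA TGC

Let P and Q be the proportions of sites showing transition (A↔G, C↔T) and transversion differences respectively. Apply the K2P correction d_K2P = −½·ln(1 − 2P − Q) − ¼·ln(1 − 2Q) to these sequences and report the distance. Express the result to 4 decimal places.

0.2163

Differing sites — 2:A/C (Tv); 9:G/A (Ti); 15:A/G (Ti); 16:G/C (Tv); 17:C/T (Ti); 19:A/C (Tv); 31:T/A (Tv); 43:G/T (Tv); 47:A/G (Ti).
Of the 9 differences, 4 transitions and 5 transversions over 48 sites: P = 4/48 = 0.083333, Q = 5/48 = 0.104167.
d = −0.5·ln(0.729167) − 0.25·ln(0.791666) = −0.5·(-0.315852) − 0.25·(-0.233616) = 0.2163.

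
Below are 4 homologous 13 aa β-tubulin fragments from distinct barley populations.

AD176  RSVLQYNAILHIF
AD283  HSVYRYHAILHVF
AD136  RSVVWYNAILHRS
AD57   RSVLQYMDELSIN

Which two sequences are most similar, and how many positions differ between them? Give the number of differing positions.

4

Pairwise Hamming distances:
  AD176 vs AD283: 5
  AD176 vs AD136: 4
  AD176 vs AD57: 5
  AD283 vs AD136: 6
  AD283 vs AD57: 9
  AD136 vs AD57: 8
The smallest is 4, between AD176 and AD136.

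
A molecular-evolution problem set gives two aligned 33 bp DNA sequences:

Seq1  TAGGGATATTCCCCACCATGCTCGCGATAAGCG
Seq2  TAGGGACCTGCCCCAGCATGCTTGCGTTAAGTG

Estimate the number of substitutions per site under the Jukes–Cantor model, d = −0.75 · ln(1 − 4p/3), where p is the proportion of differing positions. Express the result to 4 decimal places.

0.2493

Mismatches occur at site 7 (T→C), site 8 (A→C), site 10 (T→G), site 16 (C→G), site 23 (C→T), site 27 (A→T), site 32 (C→T).
p = 7/33 = 0.212121.
d = −0.75 · ln(1 − (4/3)·0.212121) = −0.75 · ln(0.717172) = −0.75 · (-0.332440) = 0.2493.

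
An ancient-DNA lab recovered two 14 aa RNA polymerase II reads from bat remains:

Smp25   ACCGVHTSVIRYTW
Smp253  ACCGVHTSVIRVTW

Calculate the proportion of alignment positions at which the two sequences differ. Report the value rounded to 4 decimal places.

A single mismatch occurs at site 12 (Y↔V).
There are 1 differences over 14 sites, so p = 1/14 = 0.0714.

0.0714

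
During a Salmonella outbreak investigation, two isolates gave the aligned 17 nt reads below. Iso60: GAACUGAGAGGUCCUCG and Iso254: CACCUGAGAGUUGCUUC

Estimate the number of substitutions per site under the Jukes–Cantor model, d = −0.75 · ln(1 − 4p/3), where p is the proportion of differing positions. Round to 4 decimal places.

Mismatches occur at site 1 (G→C), site 3 (A→C), site 11 (G→U), site 13 (C→G), site 16 (C→U), site 17 (G→C).
p = 6/17 = 0.352941.
d = −0.75 · ln(1 − (4/3)·0.352941) = −0.75 · ln(0.529412) = −0.75 · (-0.635988) = 0.4770.

0.4770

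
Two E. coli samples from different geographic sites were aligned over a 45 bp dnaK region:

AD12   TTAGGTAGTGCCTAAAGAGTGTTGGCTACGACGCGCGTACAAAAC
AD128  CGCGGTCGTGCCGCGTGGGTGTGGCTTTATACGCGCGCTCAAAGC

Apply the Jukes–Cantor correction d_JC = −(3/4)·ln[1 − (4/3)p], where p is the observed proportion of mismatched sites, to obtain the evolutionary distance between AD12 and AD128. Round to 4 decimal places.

The sequences differ at positions 1 (T/C), 2 (T/G), 3 (A/C), 7 (A/C), 13 (T/G), 14 (A/C), 15 (A/G), 16 (A/T), 18 (A/G), 23 (T/G), 25 (G/C), 26 (C/T), 28 (A/T), 29 (C/A), 30 (G/T), 38 (T/C), 39 (A/T), 44 (A/G).
p = 18/45 = 0.400000.
d = −0.75 · ln(1 − (4/3)·0.400000) = −0.75 · ln(0.466667) = −0.75 · (-0.762139) = 0.5716.

0.5716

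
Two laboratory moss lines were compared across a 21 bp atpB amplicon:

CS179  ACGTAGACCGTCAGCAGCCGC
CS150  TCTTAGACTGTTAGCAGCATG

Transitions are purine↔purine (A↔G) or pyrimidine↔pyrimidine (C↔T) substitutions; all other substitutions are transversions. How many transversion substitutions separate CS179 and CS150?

Mismatches occur at site 1 (A/T, transversion), site 3 (G/T, transversion), site 9 (C/T, transition), site 12 (C/T, transition), site 19 (C/A, transversion), site 20 (G/T, transversion), site 21 (C/G, transversion).
Of the 7 differences, 2 transitions and 5 transversions, so the answer is 5.

5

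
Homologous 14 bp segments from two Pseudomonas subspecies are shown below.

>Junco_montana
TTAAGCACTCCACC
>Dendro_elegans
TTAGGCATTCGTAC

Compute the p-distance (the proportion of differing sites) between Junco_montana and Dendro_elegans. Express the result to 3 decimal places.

0.357

Differing sites — 4:A/G; 8:C/T; 11:C/G; 12:A/T; 13:C/A.
There are 5 differences over 14 sites, so p = 5/14 = 0.357.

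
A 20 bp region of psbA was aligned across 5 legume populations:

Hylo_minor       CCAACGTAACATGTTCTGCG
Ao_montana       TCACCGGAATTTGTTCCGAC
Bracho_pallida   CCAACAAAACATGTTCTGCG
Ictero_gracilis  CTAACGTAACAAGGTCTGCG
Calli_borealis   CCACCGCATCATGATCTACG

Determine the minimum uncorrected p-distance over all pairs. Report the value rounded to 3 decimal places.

Pairwise Hamming distances:
  Hylo_minor vs Ao_montana: 8
  Hylo_minor vs Bracho_pallida: 2
  Hylo_minor vs Ictero_gracilis: 3
  Hylo_minor vs Calli_borealis: 5
  Ao_montana vs Bracho_pallida: 9
  Ao_montana vs Ictero_gracilis: 11
  Ao_montana vs Calli_borealis: 10
  Bracho_pallida vs Ictero_gracilis: 5
  Bracho_pallida vs Calli_borealis: 6
  Ictero_gracilis vs Calli_borealis: 7
The smallest is 2 mismatches, between Hylo_minor and Bracho_pallida; p = 2/20 = 0.100.

0.100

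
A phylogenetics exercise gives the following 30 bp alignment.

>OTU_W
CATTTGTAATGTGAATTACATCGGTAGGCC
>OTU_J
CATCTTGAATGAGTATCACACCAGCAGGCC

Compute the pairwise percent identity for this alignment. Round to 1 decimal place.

The sequences differ at positions 4 (T/C), 6 (G/T), 7 (T/G), 12 (T/A), 14 (A/T), 17 (T/C), 21 (T/C), 23 (G/A), 25 (T/C).
21 of the 30 sites match, so the percent identity is 21/30 × 100 = 70.0%.

70.0%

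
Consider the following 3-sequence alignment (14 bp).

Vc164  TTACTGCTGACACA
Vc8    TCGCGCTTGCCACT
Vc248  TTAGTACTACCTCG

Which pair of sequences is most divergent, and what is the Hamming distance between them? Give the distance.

Pairwise Hamming distances:
  Vc164 vs Vc8: 7
  Vc164 vs Vc248: 6
  Vc8 vs Vc248: 9
The largest is 9, between Vc8 and Vc248.

9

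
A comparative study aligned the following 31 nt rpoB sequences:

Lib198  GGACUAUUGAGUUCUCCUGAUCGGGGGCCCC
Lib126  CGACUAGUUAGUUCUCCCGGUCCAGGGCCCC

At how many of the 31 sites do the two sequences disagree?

The sequences differ at positions 1 (G/C), 7 (U/G), 9 (G/U), 18 (U/C), 20 (A/G), 23 (G/C), 24 (G/A).
That gives 7 mismatches out of 31 aligned sites, so the Hamming distance is 7.

7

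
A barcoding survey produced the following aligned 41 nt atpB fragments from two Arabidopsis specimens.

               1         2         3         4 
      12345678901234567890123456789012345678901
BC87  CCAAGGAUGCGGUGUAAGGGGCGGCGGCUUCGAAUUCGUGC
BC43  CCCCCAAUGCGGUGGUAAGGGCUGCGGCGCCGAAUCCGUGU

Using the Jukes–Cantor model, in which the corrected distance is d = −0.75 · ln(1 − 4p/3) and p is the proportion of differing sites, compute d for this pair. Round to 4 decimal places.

Mismatches occur at site 3 (A→C), site 4 (A→C), site 5 (G→C), site 6 (G→A), site 15 (U→G), site 16 (A→U), site 18 (G→A), site 23 (G→U), site 29 (U→G), site 30 (U→C), site 36 (U→C), site 41 (C→U).
p = 12/41 = 0.292683.
d = −0.75 · ln(1 − (4/3)·0.292683) = −0.75 · ln(0.609756) = −0.75 · (-0.494696) = 0.3710.

0.3710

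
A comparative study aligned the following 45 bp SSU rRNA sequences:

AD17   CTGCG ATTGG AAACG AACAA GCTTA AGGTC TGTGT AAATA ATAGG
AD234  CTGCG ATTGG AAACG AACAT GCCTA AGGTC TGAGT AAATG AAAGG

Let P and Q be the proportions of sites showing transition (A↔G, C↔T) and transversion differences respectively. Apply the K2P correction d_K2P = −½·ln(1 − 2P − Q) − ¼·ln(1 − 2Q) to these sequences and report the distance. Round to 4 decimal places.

The sequences differ at positions 20 (A/T, transversion), 23 (T/C, transition), 33 (T/A, transversion), 40 (A/G, transition), 42 (T/A, transversion).
Of the 5 differences, 2 transitions and 3 transversions over 45 sites: P = 2/45 = 0.044444, Q = 3/45 = 0.066667.
d = −0.5·ln(0.844445) − 0.25·ln(0.866666) = −0.5·(-0.169076) − 0.25·(-0.143102) = 0.1203.

0.1203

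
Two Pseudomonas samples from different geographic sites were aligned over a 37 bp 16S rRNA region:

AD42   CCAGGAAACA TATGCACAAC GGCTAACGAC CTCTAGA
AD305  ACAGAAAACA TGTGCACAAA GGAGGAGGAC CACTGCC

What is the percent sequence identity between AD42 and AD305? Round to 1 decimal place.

The sequences differ at positions 1 (C/A), 5 (G/A), 12 (A/G), 20 (C/A), 23 (C/A), 24 (T/G), 25 (A/G), 27 (C/G), 32 (T/A), 35 (A/G), 36 (G/C), 37 (A/C).
25 of the 37 sites match, so the percent identity is 25/37 × 100 = 67.6%.

67.6%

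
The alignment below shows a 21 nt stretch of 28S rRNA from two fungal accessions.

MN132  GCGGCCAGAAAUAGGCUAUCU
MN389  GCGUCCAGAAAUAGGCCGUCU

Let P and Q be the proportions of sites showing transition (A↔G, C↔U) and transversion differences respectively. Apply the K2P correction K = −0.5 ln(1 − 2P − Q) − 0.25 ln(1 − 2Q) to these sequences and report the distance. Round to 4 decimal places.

Differing sites — 4:G/U (Tv); 17:U/C (Ti); 18:A/G (Ti).
Of the 3 differences, 2 transitions and 1 transversion over 21 sites: P = 2/21 = 0.095238, Q = 1/21 = 0.047619.
d = −0.5·ln(0.761905) − 0.25·ln(0.904762) = −0.5·(-0.271933) − 0.25·(-0.100083) = 0.1610.

0.1610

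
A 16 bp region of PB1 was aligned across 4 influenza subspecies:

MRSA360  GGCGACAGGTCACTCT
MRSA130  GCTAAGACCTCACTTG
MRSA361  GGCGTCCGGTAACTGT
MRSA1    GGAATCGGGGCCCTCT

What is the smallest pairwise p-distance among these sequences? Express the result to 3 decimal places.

0.250

Pairwise Hamming distances:
  MRSA360 vs MRSA130: 8
  MRSA360 vs MRSA361: 4
  MRSA360 vs MRSA1: 6
  MRSA130 vs MRSA361: 11
  MRSA130 vs MRSA1: 11
  MRSA361 vs MRSA1: 7
The smallest is 4 mismatches, between MRSA360 and MRSA361; p = 4/16 = 0.250.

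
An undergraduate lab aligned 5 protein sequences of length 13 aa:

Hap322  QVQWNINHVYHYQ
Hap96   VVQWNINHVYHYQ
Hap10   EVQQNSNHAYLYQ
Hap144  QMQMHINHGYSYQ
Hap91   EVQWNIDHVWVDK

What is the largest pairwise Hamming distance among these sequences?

10

Pairwise Hamming distances:
  Hap322 vs Hap96: 1
  Hap322 vs Hap10: 5
  Hap322 vs Hap144: 5
  Hap322 vs Hap91: 6
  Hap96 vs Hap10: 5
  Hap96 vs Hap144: 6
  Hap96 vs Hap91: 6
  Hap10 vs Hap144: 7
  Hap10 vs Hap91: 8
  Hap144 vs Hap91: 10
The largest is 10, between Hap144 and Hap91.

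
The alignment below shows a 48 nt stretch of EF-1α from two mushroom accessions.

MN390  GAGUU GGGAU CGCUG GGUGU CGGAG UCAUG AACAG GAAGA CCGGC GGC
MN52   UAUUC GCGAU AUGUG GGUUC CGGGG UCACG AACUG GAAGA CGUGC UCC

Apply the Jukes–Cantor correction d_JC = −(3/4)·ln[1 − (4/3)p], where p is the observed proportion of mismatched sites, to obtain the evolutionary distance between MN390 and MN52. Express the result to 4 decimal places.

The sequences differ at positions 1 (G/U), 3 (G/U), 5 (U/C), 7 (G/C), 11 (C/A), 12 (G/U), 13 (C/G), 19 (G/U), 20 (U/C), 24 (A/G), 29 (U/C), 34 (A/U), 42 (C/G), 43 (G/U), 46 (G/U), 47 (G/C).
p = 16/48 = 0.333333.
d = −0.75 · ln(1 − (4/3)·0.333333) = −0.75 · ln(0.555556) = −0.75 · (-0.587786) = 0.4408.

0.4408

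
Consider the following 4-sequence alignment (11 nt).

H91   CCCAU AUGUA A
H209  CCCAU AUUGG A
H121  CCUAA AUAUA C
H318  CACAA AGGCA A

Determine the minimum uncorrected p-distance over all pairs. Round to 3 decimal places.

0.273

Pairwise Hamming distances:
  H91 vs H209: 3
  H91 vs H121: 4
  H91 vs H318: 4
  H209 vs H121: 6
  H209 vs H318: 6
  H121 vs H318: 6
The smallest is 3 mismatches, between H91 and H209; p = 3/11 = 0.273.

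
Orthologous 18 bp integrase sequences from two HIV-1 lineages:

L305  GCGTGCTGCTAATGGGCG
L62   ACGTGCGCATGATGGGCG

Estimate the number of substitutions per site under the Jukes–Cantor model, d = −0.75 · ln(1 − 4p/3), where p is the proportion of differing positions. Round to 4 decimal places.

Differing sites — 1:G/A; 7:T/G; 8:G/C; 9:C/A; 11:A/G.
p = 5/18 = 0.277778.
d = −0.75 · ln(1 − (4/3)·0.277778) = −0.75 · ln(0.629629) = −0.75 · (-0.462625) = 0.3470.

0.3470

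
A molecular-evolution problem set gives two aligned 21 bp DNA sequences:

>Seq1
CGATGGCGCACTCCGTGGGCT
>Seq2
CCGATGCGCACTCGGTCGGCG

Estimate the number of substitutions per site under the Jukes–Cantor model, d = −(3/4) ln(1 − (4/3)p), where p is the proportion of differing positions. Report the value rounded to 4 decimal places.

0.4408

Mismatches occur at site 2 (G→C), site 3 (A→G), site 4 (T→A), site 5 (G→T), site 14 (C→G), site 17 (G→C), site 21 (T→G).
p = 7/21 = 0.333333.
d = −0.75 · ln(1 − (4/3)·0.333333) = −0.75 · ln(0.555556) = −0.75 · (-0.587786) = 0.4408.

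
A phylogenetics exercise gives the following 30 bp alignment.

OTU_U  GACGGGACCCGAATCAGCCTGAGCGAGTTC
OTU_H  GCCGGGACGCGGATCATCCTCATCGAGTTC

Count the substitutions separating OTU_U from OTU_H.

Differing sites — 2:A/C; 9:C/G; 12:A/G; 17:G/T; 21:G/C; 23:G/T.
That gives 6 mismatches out of 30 aligned sites, so the Hamming distance is 6.

6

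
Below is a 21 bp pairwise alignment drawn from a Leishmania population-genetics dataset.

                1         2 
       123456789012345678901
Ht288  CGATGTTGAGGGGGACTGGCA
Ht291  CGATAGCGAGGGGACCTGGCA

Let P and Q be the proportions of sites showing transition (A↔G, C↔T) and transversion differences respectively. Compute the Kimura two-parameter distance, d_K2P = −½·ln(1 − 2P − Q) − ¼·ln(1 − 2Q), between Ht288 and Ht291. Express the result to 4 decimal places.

0.2926

Mismatches occur at site 5 (G/A, transition), site 6 (T/G, transversion), site 7 (T/C, transition), site 14 (G/A, transition), site 15 (A/C, transversion).
Of the 5 differences, 3 transitions and 2 transversions over 21 sites: P = 3/21 = 0.142857, Q = 2/21 = 0.095238.
d = −0.5·ln(0.619048) − 0.25·ln(0.809524) = −0.5·(-0.479572) − 0.25·(-0.211309) = 0.2926.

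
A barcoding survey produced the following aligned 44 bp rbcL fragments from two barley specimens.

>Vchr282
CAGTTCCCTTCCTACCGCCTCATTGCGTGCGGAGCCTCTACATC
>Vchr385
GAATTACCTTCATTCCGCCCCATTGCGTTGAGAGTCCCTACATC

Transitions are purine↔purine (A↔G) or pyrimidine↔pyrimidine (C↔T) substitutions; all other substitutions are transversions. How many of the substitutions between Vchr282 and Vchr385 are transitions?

Differing sites — 1:C/G (Tv); 3:G/A (Ti); 6:C/A (Tv); 12:C/A (Tv); 14:A/T (Tv); 20:T/C (Ti); 29:G/T (Tv); 30:C/G (Tv); 31:G/A (Ti); 35:C/T (Ti); 37:T/C (Ti).
Of the 11 differences, 5 transitions and 6 transversions, so the answer is 5.

5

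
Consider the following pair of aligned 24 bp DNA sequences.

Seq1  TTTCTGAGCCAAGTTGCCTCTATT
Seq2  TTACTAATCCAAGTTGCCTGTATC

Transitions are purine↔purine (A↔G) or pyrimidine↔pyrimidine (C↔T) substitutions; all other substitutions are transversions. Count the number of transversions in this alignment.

Mismatches occur at site 3 (T/A, transversion), site 6 (G/A, transition), site 8 (G/T, transversion), site 20 (C/G, transversion), site 24 (T/C, transition).
Of the 5 differences, 2 transitions and 3 transversions, so the answer is 3.

3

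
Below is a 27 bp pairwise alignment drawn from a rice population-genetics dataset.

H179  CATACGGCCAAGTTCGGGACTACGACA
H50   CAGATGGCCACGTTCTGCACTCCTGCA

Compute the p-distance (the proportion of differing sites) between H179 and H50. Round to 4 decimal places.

Differing sites — 3:T/G; 5:C/T; 11:A/C; 16:G/T; 18:G/C; 22:A/C; 24:G/T; 25:A/G.
There are 8 differences over 27 sites, so p = 8/27 = 0.2963.

0.2963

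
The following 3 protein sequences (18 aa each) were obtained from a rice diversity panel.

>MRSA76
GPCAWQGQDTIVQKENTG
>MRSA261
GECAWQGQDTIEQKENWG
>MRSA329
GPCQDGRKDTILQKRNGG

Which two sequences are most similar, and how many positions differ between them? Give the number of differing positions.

3

Pairwise Hamming distances:
  MRSA76 vs MRSA261: 3
  MRSA76 vs MRSA329: 8
  MRSA261 vs MRSA329: 9
The smallest is 3, between MRSA76 and MRSA261.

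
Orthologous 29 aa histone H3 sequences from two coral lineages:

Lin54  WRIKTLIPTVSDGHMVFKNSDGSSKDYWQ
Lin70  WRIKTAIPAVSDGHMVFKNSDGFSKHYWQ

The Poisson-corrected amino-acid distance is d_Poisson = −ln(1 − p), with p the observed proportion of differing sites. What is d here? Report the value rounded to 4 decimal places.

Differing sites — 6:L/A; 9:T/A; 23:S/F; 26:D/H.
p = 4/29 = 0.137931.
d = −ln(1 − 0.137931) = −ln(0.862069) = 0.1484.

0.1484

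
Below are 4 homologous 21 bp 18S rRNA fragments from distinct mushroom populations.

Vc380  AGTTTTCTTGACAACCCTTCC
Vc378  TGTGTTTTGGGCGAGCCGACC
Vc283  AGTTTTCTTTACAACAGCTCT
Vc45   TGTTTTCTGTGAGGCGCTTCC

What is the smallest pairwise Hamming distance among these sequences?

5

Pairwise Hamming distances:
  Vc380 vs Vc378: 9
  Vc380 vs Vc283: 5
  Vc380 vs Vc45: 8
  Vc378 vs Vc283: 13
  Vc378 vs Vc45: 9
  Vc283 vs Vc45: 10
The smallest is 5, between Vc380 and Vc283.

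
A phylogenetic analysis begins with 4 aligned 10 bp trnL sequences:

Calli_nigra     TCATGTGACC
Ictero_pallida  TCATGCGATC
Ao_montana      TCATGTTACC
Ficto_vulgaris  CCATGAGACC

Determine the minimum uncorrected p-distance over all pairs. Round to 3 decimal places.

0.100

Pairwise Hamming distances:
  Calli_nigra vs Ictero_pallida: 2
  Calli_nigra vs Ao_montana: 1
  Calli_nigra vs Ficto_vulgaris: 2
  Ictero_pallida vs Ao_montana: 3
  Ictero_pallida vs Ficto_vulgaris: 3
  Ao_montana vs Ficto_vulgaris: 3
The smallest is 1 mismatch, between Calli_nigra and Ao_montana; p = 1/10 = 0.100.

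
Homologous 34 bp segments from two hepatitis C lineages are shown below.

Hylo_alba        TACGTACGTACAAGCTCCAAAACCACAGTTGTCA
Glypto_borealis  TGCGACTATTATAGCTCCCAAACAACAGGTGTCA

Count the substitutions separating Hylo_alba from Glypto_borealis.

The sequences differ at positions 2 (A/G), 5 (T/A), 6 (A/C), 7 (C/T), 8 (G/A), 10 (A/T), 11 (C/A), 12 (A/T), 19 (A/C), 24 (C/A), 29 (T/G).
That gives 11 mismatches out of 34 aligned sites, so the Hamming distance is 11.

11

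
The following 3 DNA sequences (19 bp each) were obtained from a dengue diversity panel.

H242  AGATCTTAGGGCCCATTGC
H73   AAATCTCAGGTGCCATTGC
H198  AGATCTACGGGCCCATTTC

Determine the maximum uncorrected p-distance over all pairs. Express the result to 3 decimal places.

Pairwise Hamming distances:
  H242 vs H73: 4
  H242 vs H198: 3
  H73 vs H198: 6
The largest is 6 mismatches, between H73 and H198; p = 6/19 = 0.316.

0.316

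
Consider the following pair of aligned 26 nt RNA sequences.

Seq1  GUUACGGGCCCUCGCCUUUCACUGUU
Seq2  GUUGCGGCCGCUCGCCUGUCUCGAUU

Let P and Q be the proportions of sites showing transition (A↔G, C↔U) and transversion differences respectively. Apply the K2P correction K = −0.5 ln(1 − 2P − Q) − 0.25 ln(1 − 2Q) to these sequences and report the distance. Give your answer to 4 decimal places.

The sequences differ at positions 4 (A/G, transition), 8 (G/C, transversion), 10 (C/G, transversion), 18 (U/G, transversion), 21 (A/U, transversion), 23 (U/G, transversion), 24 (G/A, transition).
Of the 7 differences, 2 transitions and 5 transversions over 26 sites: P = 2/26 = 0.076923, Q = 5/26 = 0.192308.
d = −0.5·ln(0.653846) − 0.25·ln(0.615384) = −0.5·(-0.424883) − 0.25·(-0.485509) = 0.3338.

0.3338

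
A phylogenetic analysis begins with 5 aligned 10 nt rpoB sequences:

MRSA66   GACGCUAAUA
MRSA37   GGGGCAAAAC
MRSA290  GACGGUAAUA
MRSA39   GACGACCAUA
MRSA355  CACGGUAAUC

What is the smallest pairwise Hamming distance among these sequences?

1

Pairwise Hamming distances:
  MRSA66 vs MRSA37: 5
  MRSA66 vs MRSA290: 1
  MRSA66 vs MRSA39: 3
  MRSA66 vs MRSA355: 3
  MRSA37 vs MRSA290: 6
  MRSA37 vs MRSA39: 7
  MRSA37 vs MRSA355: 6
  MRSA290 vs MRSA39: 3
  MRSA290 vs MRSA355: 2
  MRSA39 vs MRSA355: 5
The smallest is 1, between MRSA66 and MRSA290.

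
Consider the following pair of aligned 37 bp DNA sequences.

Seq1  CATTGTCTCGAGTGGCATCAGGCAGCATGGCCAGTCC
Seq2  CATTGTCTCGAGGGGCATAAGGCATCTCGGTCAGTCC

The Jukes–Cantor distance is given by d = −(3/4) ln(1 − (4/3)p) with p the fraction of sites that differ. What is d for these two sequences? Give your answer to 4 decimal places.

0.1827

The sequences differ at positions 13 (T/G), 19 (C/A), 25 (G/T), 27 (A/T), 28 (T/C), 31 (C/T).
p = 6/37 = 0.162162.
d = −0.75 · ln(1 − (4/3)·0.162162) = −0.75 · ln(0.783784) = −0.75 · (-0.243622) = 0.1827.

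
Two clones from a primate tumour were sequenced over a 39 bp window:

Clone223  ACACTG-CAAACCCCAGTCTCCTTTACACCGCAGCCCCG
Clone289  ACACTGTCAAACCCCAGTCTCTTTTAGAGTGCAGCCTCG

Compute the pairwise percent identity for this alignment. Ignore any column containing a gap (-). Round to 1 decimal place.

Excluding the 1 gap column leaves 38 comparable sites.
Mismatches occur at site 22 (C/T), site 27 (C/G), site 29 (C/G), site 30 (C/T), site 37 (C/T).
33 of the 38 comparable sites match, so the percent identity is 33/38 × 100 = 86.8%.

86.8%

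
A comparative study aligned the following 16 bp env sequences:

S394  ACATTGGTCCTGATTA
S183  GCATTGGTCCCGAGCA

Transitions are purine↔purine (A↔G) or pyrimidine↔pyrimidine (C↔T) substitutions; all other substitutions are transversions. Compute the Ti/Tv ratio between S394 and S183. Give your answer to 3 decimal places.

Mismatches occur at site 1 (A↔G, transition), site 11 (T↔C, transition), site 14 (T↔G, transversion), site 15 (T↔C, transition).
Of the 4 differences, 3 transitions and 1 transversion, so Ti/Tv = 3/1 = 3.000.

3.000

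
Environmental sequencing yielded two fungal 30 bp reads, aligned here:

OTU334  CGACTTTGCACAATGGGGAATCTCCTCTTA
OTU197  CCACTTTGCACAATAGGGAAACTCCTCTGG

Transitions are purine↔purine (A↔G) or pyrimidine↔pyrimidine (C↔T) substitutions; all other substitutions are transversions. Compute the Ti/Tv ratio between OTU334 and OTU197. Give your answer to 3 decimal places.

Differing sites — 2:G/C (Tv); 15:G/A (Ti); 21:T/A (Tv); 29:T/G (Tv); 30:A/G (Ti).
Of the 5 differences, 2 transitions and 3 transversions, so Ti/Tv = 2/3 = 0.667.

0.667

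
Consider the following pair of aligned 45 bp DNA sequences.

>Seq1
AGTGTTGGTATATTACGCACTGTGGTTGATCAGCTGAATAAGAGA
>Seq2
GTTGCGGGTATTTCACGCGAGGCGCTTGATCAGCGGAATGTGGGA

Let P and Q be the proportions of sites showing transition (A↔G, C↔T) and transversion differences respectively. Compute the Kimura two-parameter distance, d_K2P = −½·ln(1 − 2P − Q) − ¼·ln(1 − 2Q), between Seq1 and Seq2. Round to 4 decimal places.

Mismatches occur at site 1 (A/G, transition), site 2 (G/T, transversion), site 5 (T/C, transition), site 6 (T/G, transversion), site 12 (A/T, transversion), site 14 (T/C, transition), site 19 (A/G, transition), site 20 (C/A, transversion), site 21 (T/G, transversion), site 23 (T/C, transition), site 25 (G/C, transversion), site 35 (T/G, transversion), site 40 (A/G, transition), site 41 (A/T, transversion), site 43 (A/G, transition).
Of the 15 differences, 7 transitions and 8 transversions over 45 sites: P = 7/45 = 0.155556, Q = 8/45 = 0.177778.
d = −0.5·ln(0.511110) − 0.25·ln(0.644444) = −0.5·(-0.671170) − 0.25·(-0.439367) = 0.4454.

0.4454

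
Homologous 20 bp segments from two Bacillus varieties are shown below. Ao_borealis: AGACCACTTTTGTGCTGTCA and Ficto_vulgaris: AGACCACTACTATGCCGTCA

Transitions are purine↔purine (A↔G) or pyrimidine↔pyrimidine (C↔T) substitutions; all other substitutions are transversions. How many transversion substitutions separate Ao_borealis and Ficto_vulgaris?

1

Differing sites — 9:T/A (Tv); 10:T/C (Ti); 12:G/A (Ti); 16:T/C (Ti).
Of the 4 differences, 3 transitions and 1 transversion, so the answer is 1.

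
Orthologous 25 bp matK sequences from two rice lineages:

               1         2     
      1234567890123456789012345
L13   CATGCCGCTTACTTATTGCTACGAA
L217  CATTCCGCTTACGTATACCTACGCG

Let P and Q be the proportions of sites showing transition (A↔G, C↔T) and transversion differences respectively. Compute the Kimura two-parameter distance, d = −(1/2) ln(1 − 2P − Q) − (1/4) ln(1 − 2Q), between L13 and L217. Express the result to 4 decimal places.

The sequences differ at positions 4 (G/T, transversion), 13 (T/G, transversion), 17 (T/A, transversion), 18 (G/C, transversion), 24 (A/C, transversion), 25 (A/G, transition).
Of the 6 differences, 1 transition and 5 transversions over 25 sites: P = 1/25 = 0.040000, Q = 5/25 = 0.200000.
d = −0.5·ln(0.720000) − 0.25·ln(0.600000) = −0.5·(-0.328504) − 0.25·(-0.510826) = 0.2920.

0.2920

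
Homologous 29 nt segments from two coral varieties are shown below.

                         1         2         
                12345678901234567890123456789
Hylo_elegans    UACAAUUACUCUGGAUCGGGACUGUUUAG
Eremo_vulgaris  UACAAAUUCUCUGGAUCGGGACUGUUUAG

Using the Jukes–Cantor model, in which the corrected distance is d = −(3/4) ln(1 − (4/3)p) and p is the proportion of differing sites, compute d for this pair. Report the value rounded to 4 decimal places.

Differing sites — 6:U/A; 8:A/U.
p = 2/29 = 0.068966.
d = −0.75 · ln(1 − (4/3)·0.068966) = −0.75 · ln(0.908045) = −0.75 · (-0.096461) = 0.0723.

0.0723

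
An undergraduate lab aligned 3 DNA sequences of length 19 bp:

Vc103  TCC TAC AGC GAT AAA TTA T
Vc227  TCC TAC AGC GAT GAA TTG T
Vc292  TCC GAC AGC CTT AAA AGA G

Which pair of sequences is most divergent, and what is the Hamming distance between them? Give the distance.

8

Pairwise Hamming distances:
  Vc103 vs Vc227: 2
  Vc103 vs Vc292: 6
  Vc227 vs Vc292: 8
The largest is 8, between Vc227 and Vc292.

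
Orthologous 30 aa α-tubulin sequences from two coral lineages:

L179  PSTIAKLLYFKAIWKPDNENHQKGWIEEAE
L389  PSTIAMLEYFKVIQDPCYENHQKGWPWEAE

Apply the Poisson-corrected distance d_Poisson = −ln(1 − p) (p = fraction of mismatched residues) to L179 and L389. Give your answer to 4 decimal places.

The sequences differ at positions 6 (K/M), 8 (L/E), 12 (A/V), 14 (W/Q), 15 (K/D), 17 (D/C), 18 (N/Y), 26 (I/P), 27 (E/W).
p = 9/30 = 0.300000.
d = −ln(1 − 0.300000) = −ln(0.700000) = 0.3567.

0.3567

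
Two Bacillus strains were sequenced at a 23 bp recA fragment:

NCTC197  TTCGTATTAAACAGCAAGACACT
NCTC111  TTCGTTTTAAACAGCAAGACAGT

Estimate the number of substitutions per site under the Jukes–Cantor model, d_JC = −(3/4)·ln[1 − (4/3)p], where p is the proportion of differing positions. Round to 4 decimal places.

0.0924

Differing sites — 6:A/T; 22:C/G.
p = 2/23 = 0.086957.
d = −0.75 · ln(1 − (4/3)·0.086957) = −0.75 · ln(0.884057) = −0.75 · (-0.123234) = 0.0924.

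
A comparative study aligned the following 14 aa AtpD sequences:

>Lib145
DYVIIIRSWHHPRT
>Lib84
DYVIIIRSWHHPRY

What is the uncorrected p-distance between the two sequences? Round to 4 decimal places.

0.0714

Differing sites — 14:T/Y.
There are 1 differences over 14 sites, so p = 1/14 = 0.0714.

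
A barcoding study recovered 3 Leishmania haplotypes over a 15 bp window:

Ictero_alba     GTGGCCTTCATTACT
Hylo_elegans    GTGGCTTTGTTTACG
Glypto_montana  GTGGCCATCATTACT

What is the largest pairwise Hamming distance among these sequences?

Pairwise Hamming distances:
  Ictero_alba vs Hylo_elegans: 4
  Ictero_alba vs Glypto_montana: 1
  Hylo_elegans vs Glypto_montana: 5
The largest is 5, between Hylo_elegans and Glypto_montana.

5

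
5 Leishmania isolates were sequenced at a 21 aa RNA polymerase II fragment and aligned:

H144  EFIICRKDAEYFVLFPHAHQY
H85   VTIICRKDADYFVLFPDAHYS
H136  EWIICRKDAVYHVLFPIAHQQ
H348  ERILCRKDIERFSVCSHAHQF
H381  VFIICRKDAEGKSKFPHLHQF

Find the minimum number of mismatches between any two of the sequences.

5

Pairwise Hamming distances:
  H144 vs H85: 6
  H144 vs H136: 5
  H144 vs H348: 9
  H144 vs H381: 7
  H85 vs H136: 7
  H85 vs H348: 13
  H85 vs H381: 10
  H136 vs H348: 12
  H136 vs H381: 10
  H348 vs H381: 10
The smallest is 5, between H144 and H136.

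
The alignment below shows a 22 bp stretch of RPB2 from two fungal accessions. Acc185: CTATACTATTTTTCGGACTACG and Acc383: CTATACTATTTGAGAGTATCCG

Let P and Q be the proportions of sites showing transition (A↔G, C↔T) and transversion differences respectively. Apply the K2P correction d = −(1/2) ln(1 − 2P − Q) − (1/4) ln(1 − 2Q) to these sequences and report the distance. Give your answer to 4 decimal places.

Differing sites — 12:T/G (Tv); 13:T/A (Tv); 14:C/G (Tv); 15:G/A (Ti); 17:A/T (Tv); 18:C/A (Tv); 20:A/C (Tv).
Of the 7 differences, 1 transition and 6 transversions over 22 sites: P = 1/22 = 0.045455, Q = 6/22 = 0.272727.
d = −0.5·ln(0.636363) − 0.25·ln(0.454546) = −0.5·(-0.451986) − 0.25·(-0.788456) = 0.4231.

0.4231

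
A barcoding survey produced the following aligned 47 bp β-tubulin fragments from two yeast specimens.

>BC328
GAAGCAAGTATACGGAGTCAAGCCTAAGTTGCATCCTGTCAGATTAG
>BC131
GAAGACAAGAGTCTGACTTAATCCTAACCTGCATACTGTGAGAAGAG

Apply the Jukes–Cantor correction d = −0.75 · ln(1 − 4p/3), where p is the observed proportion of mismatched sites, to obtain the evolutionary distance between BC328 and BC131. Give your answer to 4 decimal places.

The sequences differ at positions 5 (C/A), 6 (A/C), 8 (G/A), 9 (T/G), 11 (T/G), 12 (A/T), 14 (G/T), 17 (G/C), 19 (C/T), 22 (G/T), 28 (G/C), 29 (T/C), 35 (C/A), 40 (C/G), 44 (T/A), 45 (T/G).
p = 16/47 = 0.340426.
d = −0.75 · ln(1 − (4/3)·0.340426) = −0.75 · ln(0.546099) = −0.75 · (-0.604955) = 0.4537.

0.4537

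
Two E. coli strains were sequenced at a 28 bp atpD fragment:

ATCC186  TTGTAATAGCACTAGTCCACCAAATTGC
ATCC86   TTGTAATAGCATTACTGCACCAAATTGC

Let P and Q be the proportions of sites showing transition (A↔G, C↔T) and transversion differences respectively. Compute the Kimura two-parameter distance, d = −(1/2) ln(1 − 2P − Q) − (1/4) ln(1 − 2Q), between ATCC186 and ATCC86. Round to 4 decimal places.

0.1156

The sequences differ at positions 12 (C/T, transition), 15 (G/C, transversion), 17 (C/G, transversion).
Of the 3 differences, 1 transition and 2 transversions over 28 sites: P = 1/28 = 0.035714, Q = 2/28 = 0.071429.
d = −0.5·ln(0.857143) − 0.25·ln(0.857142) = −0.5·(-0.154151) − 0.25·(-0.154152) = 0.1156.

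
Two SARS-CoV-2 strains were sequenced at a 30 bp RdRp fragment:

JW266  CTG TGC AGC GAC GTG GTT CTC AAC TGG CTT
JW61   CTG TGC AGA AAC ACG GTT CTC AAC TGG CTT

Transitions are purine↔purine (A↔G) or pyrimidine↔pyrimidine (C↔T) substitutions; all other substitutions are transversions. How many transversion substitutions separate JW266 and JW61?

1

Differing sites — 9:C/A (Tv); 10:G/A (Ti); 13:G/A (Ti); 14:T/C (Ti).
Of the 4 differences, 3 transitions and 1 transversion, so the answer is 1.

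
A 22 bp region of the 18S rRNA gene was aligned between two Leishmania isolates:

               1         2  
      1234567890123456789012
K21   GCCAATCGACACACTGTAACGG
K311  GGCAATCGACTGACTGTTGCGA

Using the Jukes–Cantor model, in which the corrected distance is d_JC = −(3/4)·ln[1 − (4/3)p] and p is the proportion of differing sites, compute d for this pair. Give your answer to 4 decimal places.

Differing sites — 2:C/G; 11:A/T; 12:C/G; 18:A/T; 19:A/G; 22:G/A.
p = 6/22 = 0.272727.
d = −0.75 · ln(1 − (4/3)·0.272727) = −0.75 · ln(0.636364) = −0.75 · (-0.451985) = 0.3390.

0.3390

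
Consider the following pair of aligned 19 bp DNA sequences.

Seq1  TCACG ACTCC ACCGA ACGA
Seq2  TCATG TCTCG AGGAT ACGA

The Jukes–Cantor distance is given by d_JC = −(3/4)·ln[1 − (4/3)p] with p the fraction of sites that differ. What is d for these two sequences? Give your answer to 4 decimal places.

The sequences differ at positions 4 (C/T), 6 (A/T), 10 (C/G), 12 (C/G), 13 (C/G), 14 (G/A), 15 (A/T).
p = 7/19 = 0.368421.
d = −0.75 · ln(1 − (4/3)·0.368421) = −0.75 · ln(0.508772) = −0.75 · (-0.675755) = 0.5068.

0.5068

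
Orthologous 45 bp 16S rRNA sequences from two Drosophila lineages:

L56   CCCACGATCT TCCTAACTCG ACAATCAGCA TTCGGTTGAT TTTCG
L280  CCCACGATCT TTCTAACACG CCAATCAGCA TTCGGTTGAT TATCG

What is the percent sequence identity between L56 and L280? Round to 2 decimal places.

Differing sites — 12:C/T; 18:T/A; 21:A/C; 42:T/A.
41 of the 45 sites match, so the percent identity is 41/45 × 100 = 91.11%.

91.11%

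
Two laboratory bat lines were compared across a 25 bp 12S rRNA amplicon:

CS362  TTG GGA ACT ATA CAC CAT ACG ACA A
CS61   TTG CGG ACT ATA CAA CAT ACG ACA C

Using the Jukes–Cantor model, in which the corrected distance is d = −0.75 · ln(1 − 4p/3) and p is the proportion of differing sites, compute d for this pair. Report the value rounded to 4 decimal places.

Mismatches occur at site 4 (G↔C), site 6 (A↔G), site 15 (C↔A), site 25 (A↔C).
p = 4/25 = 0.160000.
d = −0.75 · ln(1 − (4/3)·0.160000) = −0.75 · ln(0.786667) = −0.75 · (-0.239950) = 0.1800.

0.1800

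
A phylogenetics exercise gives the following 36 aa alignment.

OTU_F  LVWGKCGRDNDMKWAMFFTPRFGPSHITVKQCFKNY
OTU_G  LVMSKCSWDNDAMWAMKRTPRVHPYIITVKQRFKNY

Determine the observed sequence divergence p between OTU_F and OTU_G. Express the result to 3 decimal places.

0.361

The sequences differ at positions 3 (W/M), 4 (G/S), 7 (G/S), 8 (R/W), 12 (M/A), 13 (K/M), 17 (F/K), 18 (F/R), 22 (F/V), 23 (G/H), 25 (S/Y), 26 (H/I), 32 (C/R).
There are 13 differences over 36 sites, so p = 13/36 = 0.361.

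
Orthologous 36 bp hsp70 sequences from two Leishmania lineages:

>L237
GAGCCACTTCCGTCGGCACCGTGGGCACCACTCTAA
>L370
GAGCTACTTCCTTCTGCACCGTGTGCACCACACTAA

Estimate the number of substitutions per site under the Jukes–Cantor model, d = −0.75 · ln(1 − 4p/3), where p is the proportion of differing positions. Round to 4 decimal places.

0.1536

Mismatches occur at site 5 (C→T), site 12 (G→T), site 15 (G→T), site 24 (G→T), site 32 (T→A).
p = 5/36 = 0.138889.
d = −0.75 · ln(1 − (4/3)·0.138889) = −0.75 · ln(0.814815) = −0.75 · (-0.204794) = 0.1536.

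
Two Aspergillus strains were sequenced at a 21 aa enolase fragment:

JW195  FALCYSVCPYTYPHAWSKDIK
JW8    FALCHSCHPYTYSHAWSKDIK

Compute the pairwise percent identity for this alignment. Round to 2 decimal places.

Mismatches occur at site 5 (Y↔H), site 7 (V↔C), site 8 (C↔H), site 13 (P↔S).
17 of the 21 sites match, so the percent identity is 17/21 × 100 = 80.95%.

80.95%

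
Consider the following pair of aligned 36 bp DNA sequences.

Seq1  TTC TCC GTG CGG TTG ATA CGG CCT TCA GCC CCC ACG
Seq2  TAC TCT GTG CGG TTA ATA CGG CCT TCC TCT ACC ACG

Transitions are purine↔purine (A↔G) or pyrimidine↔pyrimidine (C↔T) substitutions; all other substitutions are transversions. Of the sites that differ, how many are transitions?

The sequences differ at positions 2 (T/A, transversion), 6 (C/T, transition), 15 (G/A, transition), 27 (A/C, transversion), 28 (G/T, transversion), 30 (C/T, transition), 31 (C/A, transversion).
Of the 7 differences, 3 transitions and 4 transversions, so the answer is 3.

3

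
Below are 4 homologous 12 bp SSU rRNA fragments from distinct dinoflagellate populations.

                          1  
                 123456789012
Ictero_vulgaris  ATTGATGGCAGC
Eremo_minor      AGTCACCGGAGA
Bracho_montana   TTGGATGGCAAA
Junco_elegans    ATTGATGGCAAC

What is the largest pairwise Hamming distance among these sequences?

8

Pairwise Hamming distances:
  Ictero_vulgaris vs Eremo_minor: 6
  Ictero_vulgaris vs Bracho_montana: 4
  Ictero_vulgaris vs Junco_elegans: 1
  Eremo_minor vs Bracho_montana: 8
  Eremo_minor vs Junco_elegans: 7
  Bracho_montana vs Junco_elegans: 3
The largest is 8, between Eremo_minor and Bracho_montana.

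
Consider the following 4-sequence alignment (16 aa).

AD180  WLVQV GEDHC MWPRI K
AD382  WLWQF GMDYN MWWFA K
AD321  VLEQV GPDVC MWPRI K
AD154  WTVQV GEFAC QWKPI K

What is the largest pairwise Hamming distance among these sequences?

Pairwise Hamming distances:
  AD180 vs AD382: 8
  AD180 vs AD321: 4
  AD180 vs AD154: 6
  AD382 vs AD321: 9
  AD382 vs AD154: 11
  AD321 vs AD154: 9
The largest is 11, between AD382 and AD154.

11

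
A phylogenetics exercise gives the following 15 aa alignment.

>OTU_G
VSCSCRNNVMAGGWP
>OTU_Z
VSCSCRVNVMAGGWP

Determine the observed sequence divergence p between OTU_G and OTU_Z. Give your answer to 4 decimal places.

0.0667

A single mismatch occurs at site 7 (N↔V).
There are 1 differences over 15 sites, so p = 1/15 = 0.0667.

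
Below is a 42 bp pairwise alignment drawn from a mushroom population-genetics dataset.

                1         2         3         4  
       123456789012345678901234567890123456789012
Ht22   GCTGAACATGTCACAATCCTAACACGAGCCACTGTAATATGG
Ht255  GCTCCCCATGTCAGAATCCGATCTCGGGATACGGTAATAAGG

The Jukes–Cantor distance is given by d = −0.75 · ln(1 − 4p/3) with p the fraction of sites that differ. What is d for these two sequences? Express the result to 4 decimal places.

0.3597

The sequences differ at positions 4 (G/C), 5 (A/C), 6 (A/C), 14 (C/G), 20 (T/G), 22 (A/T), 24 (A/T), 27 (A/G), 29 (C/A), 30 (C/T), 33 (T/G), 40 (T/A).
p = 12/42 = 0.285714.
d = −0.75 · ln(1 − (4/3)·0.285714) = −0.75 · ln(0.619048) = −0.75 · (-0.479572) = 0.3597.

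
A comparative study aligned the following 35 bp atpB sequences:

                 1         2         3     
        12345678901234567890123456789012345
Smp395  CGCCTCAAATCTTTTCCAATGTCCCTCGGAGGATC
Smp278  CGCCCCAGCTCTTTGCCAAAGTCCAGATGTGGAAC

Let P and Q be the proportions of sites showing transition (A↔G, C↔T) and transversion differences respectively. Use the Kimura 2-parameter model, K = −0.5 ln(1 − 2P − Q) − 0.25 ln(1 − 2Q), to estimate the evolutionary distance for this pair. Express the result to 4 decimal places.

0.4127

Differing sites — 5:T/C (Ti); 8:A/G (Ti); 9:A/C (Tv); 15:T/G (Tv); 20:T/A (Tv); 25:C/A (Tv); 26:T/G (Tv); 27:C/A (Tv); 28:G/T (Tv); 30:A/T (Tv); 34:T/A (Tv).
Of the 11 differences, 2 transitions and 9 transversions over 35 sites: P = 2/35 = 0.057143, Q = 9/35 = 0.257143.
d = −0.5·ln(0.628571) − 0.25·ln(0.485714) = −0.5·(-0.464306) − 0.25·(-0.722135) = 0.4127.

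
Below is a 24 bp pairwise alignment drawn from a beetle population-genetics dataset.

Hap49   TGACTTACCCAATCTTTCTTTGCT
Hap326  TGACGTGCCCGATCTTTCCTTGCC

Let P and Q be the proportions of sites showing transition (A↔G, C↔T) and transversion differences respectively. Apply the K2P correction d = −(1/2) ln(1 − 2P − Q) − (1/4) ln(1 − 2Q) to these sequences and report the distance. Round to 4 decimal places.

0.2568

The sequences differ at positions 5 (T/G, transversion), 7 (A/G, transition), 11 (A/G, transition), 19 (T/C, transition), 24 (T/C, transition).
Of the 5 differences, 4 transitions and 1 transversion over 24 sites: P = 4/24 = 0.166667, Q = 1/24 = 0.041667.
d = −0.5·ln(0.624999) − 0.25·ln(0.916666) = −0.5·(-0.470005) − 0.25·(-0.087012) = 0.2568.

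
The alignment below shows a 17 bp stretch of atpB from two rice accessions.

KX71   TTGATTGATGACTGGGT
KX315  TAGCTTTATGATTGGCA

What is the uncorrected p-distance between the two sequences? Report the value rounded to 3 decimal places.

0.353

The sequences differ at positions 2 (T/A), 4 (A/C), 7 (G/T), 12 (C/T), 16 (G/C), 17 (T/A).
There are 6 differences over 17 sites, so p = 6/17 = 0.353.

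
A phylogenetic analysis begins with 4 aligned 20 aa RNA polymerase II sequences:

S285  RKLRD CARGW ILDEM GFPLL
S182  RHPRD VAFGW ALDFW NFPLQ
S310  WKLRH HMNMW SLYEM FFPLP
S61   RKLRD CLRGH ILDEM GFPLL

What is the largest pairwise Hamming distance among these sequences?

Pairwise Hamming distances:
  S285 vs S182: 9
  S285 vs S310: 10
  S285 vs S61: 2
  S182 vs S310: 14
  S182 vs S61: 11
  S310 vs S61: 11
The largest is 14, between S182 and S310.

14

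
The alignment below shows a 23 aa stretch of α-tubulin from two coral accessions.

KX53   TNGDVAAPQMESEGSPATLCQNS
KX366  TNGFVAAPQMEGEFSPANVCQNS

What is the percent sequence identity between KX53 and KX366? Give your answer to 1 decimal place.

Differing sites — 4:D/F; 12:S/G; 14:G/F; 18:T/N; 19:L/V.
18 of the 23 sites match, so the percent identity is 18/23 × 100 = 78.3%.

78.3%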